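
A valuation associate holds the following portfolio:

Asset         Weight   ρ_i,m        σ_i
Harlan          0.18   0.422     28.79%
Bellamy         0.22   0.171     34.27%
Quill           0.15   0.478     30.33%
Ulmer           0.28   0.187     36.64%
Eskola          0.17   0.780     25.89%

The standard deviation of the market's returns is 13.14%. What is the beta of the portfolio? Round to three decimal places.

β_Harlan = 0.422 × 28.79% / 13.14% = 0.9246
β_Bellamy = 0.171 × 34.27% / 13.14% = 0.4460
β_Quill = 0.478 × 30.33% / 13.14% = 1.1033
β_Ulmer = 0.187 × 36.64% / 13.14% = 0.5214
β_Eskola = 0.780 × 25.89% / 13.14% = 1.5368
β_P = Σ w_i β_i = 0.18×0.9246 + 0.22×0.4460 + 0.15×1.1033 + 0.28×0.5214 + 0.17×1.5368 = 0.8373

0.837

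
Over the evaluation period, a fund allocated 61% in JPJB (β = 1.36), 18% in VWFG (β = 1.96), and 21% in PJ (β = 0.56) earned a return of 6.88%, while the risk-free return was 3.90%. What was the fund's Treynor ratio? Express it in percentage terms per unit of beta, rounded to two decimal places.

2.29%

β_P = 0.61×1.36 + 0.18×1.96 + 0.21×0.56 = 1.3000
Treynor = (R_P − R_f) / β_P = (6.88% − 3.90%) / 1.3000 = 2.98% / 1.3000 = 2.29%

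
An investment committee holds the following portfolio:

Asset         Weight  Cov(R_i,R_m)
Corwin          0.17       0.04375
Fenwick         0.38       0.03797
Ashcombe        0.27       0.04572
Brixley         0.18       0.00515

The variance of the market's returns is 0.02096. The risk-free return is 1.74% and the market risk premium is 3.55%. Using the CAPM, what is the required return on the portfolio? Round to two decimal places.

β_Corwin = 0.04375 / 0.02096 = 2.0873
β_Fenwick = 0.03797 / 0.02096 = 1.8115
β_Ashcombe = 0.04572 / 0.02096 = 2.1813
β_Brixley = 0.00515 / 0.02096 = 0.2457
β_P = Σ w_i β_i = 0.17×2.0873 + 0.38×1.8115 + 0.27×2.1813 + 0.18×0.2457 = 1.6764
E(R_P) = R_f + β_P × MRP = 1.74% + 1.6764 × 3.55% = 7.69%

7.69%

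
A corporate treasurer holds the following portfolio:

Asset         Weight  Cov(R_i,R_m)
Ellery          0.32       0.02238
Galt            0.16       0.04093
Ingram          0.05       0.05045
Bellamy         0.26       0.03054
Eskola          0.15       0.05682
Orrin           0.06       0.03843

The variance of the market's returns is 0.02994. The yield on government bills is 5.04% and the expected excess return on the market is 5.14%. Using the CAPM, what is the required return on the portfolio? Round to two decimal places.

11.05%

β_Ellery = 0.02238 / 0.02994 = 0.7475
β_Galt = 0.04093 / 0.02994 = 1.3671
β_Ingram = 0.05045 / 0.02994 = 1.6850
β_Bellamy = 0.03054 / 0.02994 = 1.0200
β_Eskola = 0.05682 / 0.02994 = 1.8978
β_Orrin = 0.03843 / 0.02994 = 1.2836
β_P = Σ w_i β_i = 0.32×0.7475 + 0.16×1.3671 + 0.05×1.6850 + 0.26×1.0200 + 0.15×1.8978 + 0.06×1.2836 = 1.1691
E(R_P) = R_f + β_P × MRP = 5.04% + 1.1691 × 5.14% = 11.05%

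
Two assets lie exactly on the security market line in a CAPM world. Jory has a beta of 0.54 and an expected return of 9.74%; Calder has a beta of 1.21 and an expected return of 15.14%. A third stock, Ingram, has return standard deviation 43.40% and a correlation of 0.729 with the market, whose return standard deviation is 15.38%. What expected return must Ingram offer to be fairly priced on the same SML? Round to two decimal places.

21.97%

MRP = (15.14% − 9.74%) / (1.21 − 0.54) = 8.0597%
R_f = 9.74% − 0.54 × 8.0597% = 5.3878%
β_Ingram = ρ·σ_i/σ_m = 0.729 × 43.40 / 15.38 = 2.0571
E(R_Ingram) = R_f + β × MRP = 5.3878% + 2.0571 × 8.0597% = 21.97%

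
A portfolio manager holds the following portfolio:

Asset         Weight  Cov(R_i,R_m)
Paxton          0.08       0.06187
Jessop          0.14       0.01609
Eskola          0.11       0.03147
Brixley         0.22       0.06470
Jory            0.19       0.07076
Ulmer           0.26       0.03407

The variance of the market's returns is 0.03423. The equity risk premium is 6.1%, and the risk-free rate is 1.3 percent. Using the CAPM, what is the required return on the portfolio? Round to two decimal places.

β_Paxton = 0.06187 / 0.03423 = 1.8075
β_Jessop = 0.01609 / 0.03423 = 0.4701
β_Eskola = 0.03147 / 0.03423 = 0.9194
β_Brixley = 0.06470 / 0.03423 = 1.8902
β_Jory = 0.07076 / 0.03423 = 2.0672
β_Ulmer = 0.03407 / 0.03423 = 0.9953
β_P = Σ w_i β_i = 0.08×1.8075 + 0.14×0.4701 + 0.11×0.9194 + 0.22×1.8902 + 0.19×2.0672 + 0.26×0.9953 = 1.3789
E(R_P) = R_f + β_P × MRP = 1.3% + 1.3789 × 6.1% = 9.71%

9.71%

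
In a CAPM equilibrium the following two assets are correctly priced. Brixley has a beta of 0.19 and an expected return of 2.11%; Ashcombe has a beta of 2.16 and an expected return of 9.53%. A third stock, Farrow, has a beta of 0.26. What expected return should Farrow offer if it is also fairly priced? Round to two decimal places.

2.37%

MRP (SML slope) = (9.53% − 2.11%) / (2.16 − 0.19) = 7.42% / 1.97 = 3.7665%
R_f (intercept) = 2.11% − 0.19 × 3.7665% = 1.3944%
E(R_Farrow) = R_f + β × MRP = 1.3944% + 0.26 × 3.7665% = 2.37%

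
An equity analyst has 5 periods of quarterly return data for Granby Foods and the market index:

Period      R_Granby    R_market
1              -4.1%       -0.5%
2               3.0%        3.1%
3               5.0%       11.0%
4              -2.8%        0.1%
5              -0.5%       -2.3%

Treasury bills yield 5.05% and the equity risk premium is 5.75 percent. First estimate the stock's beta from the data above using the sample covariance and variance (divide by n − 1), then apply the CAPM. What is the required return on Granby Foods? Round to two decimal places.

8.49%

Mean R_i = (-4.1 + 3.0 + 5.0 − 2.8 − 0.5) / 5 = 0.1200%
Mean R_m = (-0.5 + 3.1 + 11.0 + 0.1 − 2.3) / 5 = 2.2800%
Σ(R_i − R̄_i)(R_m − R̄_m) = 65.8520  ⇒  Cov = 65.8520 / 4 = 16.4630
Σ(R_m − R̄_m)² = 110.1680  ⇒  Var(R_m) = 110.1680 / 4 = 27.5420
β = Cov / Var(R_m) = 16.4630 / 27.5420 = 0.5977
E(R) = R_f + β × MRP = 5.05% + 0.5977 × 5.75% = 8.49%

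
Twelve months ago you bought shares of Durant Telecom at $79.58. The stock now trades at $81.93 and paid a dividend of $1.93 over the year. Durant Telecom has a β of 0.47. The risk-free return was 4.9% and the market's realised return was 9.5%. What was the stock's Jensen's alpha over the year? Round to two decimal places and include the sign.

-1.68%

Realised HPR = (P1 + D1 − P0) / P0 = (81.93 + 1.93 − 79.58) / 79.58 = 4.28 / 79.58 = 5.3782%
MRP = 9.5% − 4.9% = 4.60%
CAPM required = R_f + β·MRP = 4.9% + 0.47 × 4.6% = 7.0620%
α = realised − required = 5.3782% − 7.0620% = -1.68%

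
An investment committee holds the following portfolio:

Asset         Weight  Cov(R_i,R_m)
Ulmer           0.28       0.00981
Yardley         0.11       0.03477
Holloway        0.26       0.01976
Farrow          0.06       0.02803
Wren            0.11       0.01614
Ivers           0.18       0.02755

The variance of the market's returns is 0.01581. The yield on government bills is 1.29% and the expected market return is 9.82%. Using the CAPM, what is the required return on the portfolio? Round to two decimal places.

β_Ulmer = 0.00981 / 0.01581 = 0.6205
β_Yardley = 0.03477 / 0.01581 = 2.1992
β_Holloway = 0.01976 / 0.01581 = 1.2498
β_Farrow = 0.02803 / 0.01581 = 1.7729
β_Wren = 0.01614 / 0.01581 = 1.0209
β_Ivers = 0.02755 / 0.01581 = 1.7426
β_P = Σ w_i β_i = 0.28×0.6205 + 0.11×2.1992 + 0.26×1.2498 + 0.06×1.7729 + 0.11×1.0209 + 0.18×1.7426 = 1.2729
MRP = 9.82% − 1.29% = 8.53%
E(R_P) = R_f + β_P × MRP = 1.29% + 1.2729 × 8.53% = 12.15%

12.15%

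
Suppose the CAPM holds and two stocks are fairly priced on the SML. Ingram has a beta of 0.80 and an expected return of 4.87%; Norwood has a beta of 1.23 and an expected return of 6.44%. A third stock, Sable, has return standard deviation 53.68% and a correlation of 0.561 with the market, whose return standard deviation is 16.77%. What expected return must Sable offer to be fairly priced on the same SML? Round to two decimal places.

8.51%

MRP = (6.44% − 4.87%) / (1.23 − 0.80) = 3.6512%
R_f = 4.87% − 0.80 × 3.6512% = 1.9490%
β_Sable = ρ·σ_i/σ_m = 0.561 × 53.68 / 16.77 = 1.7957
E(R_Sable) = R_f + β × MRP = 1.9490% + 1.7957 × 3.6512% = 8.51%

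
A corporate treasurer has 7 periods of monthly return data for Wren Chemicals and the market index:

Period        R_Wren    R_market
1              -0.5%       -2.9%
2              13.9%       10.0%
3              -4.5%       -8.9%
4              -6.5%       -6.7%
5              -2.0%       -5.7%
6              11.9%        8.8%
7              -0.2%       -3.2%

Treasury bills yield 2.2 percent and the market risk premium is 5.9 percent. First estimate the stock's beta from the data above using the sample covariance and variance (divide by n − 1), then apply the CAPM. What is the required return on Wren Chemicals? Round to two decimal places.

Mean R_i = (-0.5 + 13.9 − 4.5 − 6.5 − 2.0 + 11.9 − 0.2) / 7 = 1.7286%
Mean R_m = (-2.9 + 10.0 − 8.9 − 6.7 − 5.7 + 8.8 − 3.2) / 7 = -1.2286%
Σ(R_i − R̄_i)(R_m − R̄_m) = 355.6757  ⇒  Cov = 355.6757 / 6 = 59.2793
Σ(R_m − R̄_m)² = 342.1143  ⇒  Var(R_m) = 342.1143 / 6 = 57.0191
β = Cov / Var(R_m) = 59.2793 / 57.0191 = 1.0396
E(R) = R_f + β × MRP = 2.2% + 1.0396 × 5.9% = 8.33%

8.33%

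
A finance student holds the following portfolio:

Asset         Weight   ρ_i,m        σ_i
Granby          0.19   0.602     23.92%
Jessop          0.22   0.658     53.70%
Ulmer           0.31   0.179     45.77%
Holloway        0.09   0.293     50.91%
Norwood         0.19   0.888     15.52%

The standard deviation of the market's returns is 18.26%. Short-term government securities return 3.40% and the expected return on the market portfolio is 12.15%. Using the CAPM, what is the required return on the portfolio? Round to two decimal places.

11.55%

β_Granby = 0.602 × 23.92% / 18.26% = 0.7886
β_Jessop = 0.658 × 53.70% / 18.26% = 1.9351
β_Ulmer = 0.179 × 45.77% / 18.26% = 0.4487
β_Holloway = 0.293 × 50.91% / 18.26% = 0.8169
β_Norwood = 0.888 × 15.52% / 18.26% = 0.7548
β_P = Σ w_i β_i = 0.19×0.7886 + 0.22×1.9351 + 0.31×0.4487 + 0.09×0.8169 + 0.19×0.7548 = 0.9316
MRP = 12.15% − 3.40% = 8.75%
E(R_P) = R_f + β_P × MRP = 3.40% + 0.9316 × 8.75% = 11.55%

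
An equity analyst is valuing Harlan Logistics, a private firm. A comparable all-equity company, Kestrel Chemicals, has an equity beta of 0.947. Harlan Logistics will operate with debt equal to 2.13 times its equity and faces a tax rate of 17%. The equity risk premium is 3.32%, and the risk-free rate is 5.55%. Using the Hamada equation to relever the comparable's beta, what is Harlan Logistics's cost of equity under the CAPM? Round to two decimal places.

β_L = β_U × [1 + (1 − t)(D/E)] = 0.947 × [1 + (1 − 0.17) × 2.13]
    = 0.947 × [1 + 0.83 × 2.13] = 0.947 × 2.7679 = 2.6212
E(R) = R_f + β_L × MRP = 5.55% + 2.6212 × 3.32% = 14.25%

14.25%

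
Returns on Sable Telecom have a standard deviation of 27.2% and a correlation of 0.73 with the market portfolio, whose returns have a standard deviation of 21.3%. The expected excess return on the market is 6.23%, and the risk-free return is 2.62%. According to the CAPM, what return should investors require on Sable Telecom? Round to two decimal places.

β = ρ × σ_i / σ_m = 0.73 × 27.2% / 21.3% = 0.9322
E(R) = 2.62% + 0.9322 × 6.23% = 8.43%

8.43%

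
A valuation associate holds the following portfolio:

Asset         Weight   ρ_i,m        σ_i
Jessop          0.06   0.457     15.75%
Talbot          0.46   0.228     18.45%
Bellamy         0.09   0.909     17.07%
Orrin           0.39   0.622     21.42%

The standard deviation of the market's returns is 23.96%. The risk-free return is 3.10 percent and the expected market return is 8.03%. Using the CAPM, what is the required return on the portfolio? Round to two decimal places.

β_Jessop = 0.457 × 15.75% / 23.96% = 0.3004
β_Talbot = 0.228 × 18.45% / 23.96% = 0.1756
β_Bellamy = 0.909 × 17.07% / 23.96% = 0.6476
β_Orrin = 0.622 × 21.42% / 23.96% = 0.5561
β_P = Σ w_i β_i = 0.06×0.3004 + 0.46×0.1756 + 0.09×0.6476 + 0.39×0.5561 = 0.3740
MRP = 8.03% − 3.10% = 4.93%
E(R_P) = R_f + β_P × MRP = 3.10% + 0.3740 × 4.93% = 4.94%

4.94%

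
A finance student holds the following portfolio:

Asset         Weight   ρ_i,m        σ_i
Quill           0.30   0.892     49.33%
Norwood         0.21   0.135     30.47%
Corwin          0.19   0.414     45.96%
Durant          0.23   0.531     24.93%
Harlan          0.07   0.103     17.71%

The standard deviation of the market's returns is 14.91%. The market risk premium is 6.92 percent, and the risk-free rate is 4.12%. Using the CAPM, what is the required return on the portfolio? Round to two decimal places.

β_Quill = 0.892 × 49.33% / 14.91% = 2.9512
β_Norwood = 0.135 × 30.47% / 14.91% = 0.2759
β_Corwin = 0.414 × 45.96% / 14.91% = 1.2762
β_Durant = 0.531 × 24.93% / 14.91% = 0.8878
β_Harlan = 0.103 × 17.71% / 14.91% = 0.1223
β_P = Σ w_i β_i = 0.30×2.9512 + 0.21×0.2759 + 0.19×1.2762 + 0.23×0.8878 + 0.07×0.1223 = 1.3985
E(R_P) = R_f + β_P × MRP = 4.12% + 1.3985 × 6.92% = 13.80%

13.80%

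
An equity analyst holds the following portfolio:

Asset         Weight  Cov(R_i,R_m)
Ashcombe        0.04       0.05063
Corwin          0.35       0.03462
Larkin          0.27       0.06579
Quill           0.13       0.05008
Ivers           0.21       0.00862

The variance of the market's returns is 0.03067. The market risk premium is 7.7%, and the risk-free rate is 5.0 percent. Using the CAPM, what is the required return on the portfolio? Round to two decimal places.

15.10%

β_Ashcombe = 0.05063 / 0.03067 = 1.6508
β_Corwin = 0.03462 / 0.03067 = 1.1288
β_Larkin = 0.06579 / 0.03067 = 2.1451
β_Quill = 0.05008 / 0.03067 = 1.6329
β_Ivers = 0.00862 / 0.03067 = 0.2811
β_P = Σ w_i β_i = 0.04×1.6508 + 0.35×1.1288 + 0.27×2.1451 + 0.13×1.6329 + 0.21×0.2811 = 1.3116
E(R_P) = R_f + β_P × MRP = 5.0% + 1.3116 × 7.7% = 15.10%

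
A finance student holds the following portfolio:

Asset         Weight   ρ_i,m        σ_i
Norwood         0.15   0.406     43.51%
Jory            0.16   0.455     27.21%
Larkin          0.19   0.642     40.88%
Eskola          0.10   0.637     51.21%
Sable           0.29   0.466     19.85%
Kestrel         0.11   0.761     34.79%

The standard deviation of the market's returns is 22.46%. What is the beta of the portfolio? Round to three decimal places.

0.823

β_Norwood = 0.406 × 43.51% / 22.46% = 0.7865
β_Jory = 0.455 × 27.21% / 22.46% = 0.5512
β_Larkin = 0.642 × 40.88% / 22.46% = 1.1685
β_Eskola = 0.637 × 51.21% / 22.46% = 1.4524
β_Sable = 0.466 × 19.85% / 22.46% = 0.4118
β_Kestrel = 0.761 × 34.79% / 22.46% = 1.1788
β_P = Σ w_i β_i = 0.15×0.7865 + 0.16×0.5512 + 0.19×1.1685 + 0.10×1.4524 + 0.29×0.4118 + 0.11×1.1788 = 0.8225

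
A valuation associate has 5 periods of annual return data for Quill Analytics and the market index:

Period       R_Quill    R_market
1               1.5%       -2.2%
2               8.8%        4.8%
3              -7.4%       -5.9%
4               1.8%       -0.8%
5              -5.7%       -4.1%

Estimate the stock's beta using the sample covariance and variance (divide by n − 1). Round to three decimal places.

1.543

Mean R_i = (1.5 + 8.8 − 7.4 + 1.8 − 5.7) / 5 = -0.2000%
Mean R_m = (-2.2 + 4.8 − 5.9 − 0.8 − 4.1) / 5 = -1.6400%
Σ(R_i − R̄_i)(R_m − R̄_m) = 102.8900  ⇒  Cov = 102.8900 / 4 = 25.7225
Σ(R_m − R̄_m)² = 66.6920  ⇒  Var(R_m) = 66.6920 / 4 = 16.6730
β = Cov / Var(R_m) = 25.7225 / 16.6730 = 1.5428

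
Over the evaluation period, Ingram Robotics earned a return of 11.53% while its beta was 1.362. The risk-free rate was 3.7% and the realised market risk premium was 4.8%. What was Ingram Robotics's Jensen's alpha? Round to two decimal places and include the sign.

+1.29%

CAPM benchmark = R_f + β(R_m − R_f) = 3.7% + 1.362 × 4.8% = 10.2376%
α = actual − benchmark = 11.53% − 10.2376% = +1.29%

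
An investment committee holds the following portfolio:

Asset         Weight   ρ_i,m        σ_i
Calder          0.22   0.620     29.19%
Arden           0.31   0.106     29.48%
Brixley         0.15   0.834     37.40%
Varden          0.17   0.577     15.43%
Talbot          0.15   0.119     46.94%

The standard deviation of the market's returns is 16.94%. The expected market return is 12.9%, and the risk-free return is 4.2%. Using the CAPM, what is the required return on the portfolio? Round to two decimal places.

β_Calder = 0.620 × 29.19% / 16.94% = 1.0683
β_Arden = 0.106 × 29.48% / 16.94% = 0.1845
β_Brixley = 0.834 × 37.40% / 16.94% = 1.8413
β_Varden = 0.577 × 15.43% / 16.94% = 0.5256
β_Talbot = 0.119 × 46.94% / 16.94% = 0.3297
β_P = Σ w_i β_i = 0.22×1.0683 + 0.31×0.1845 + 0.15×1.8413 + 0.17×0.5256 + 0.15×0.3297 = 0.7072
MRP = 12.9% − 4.2% = 8.70%
E(R_P) = R_f + β_P × MRP = 4.2% + 0.7072 × 8.7% = 10.35%

10.35%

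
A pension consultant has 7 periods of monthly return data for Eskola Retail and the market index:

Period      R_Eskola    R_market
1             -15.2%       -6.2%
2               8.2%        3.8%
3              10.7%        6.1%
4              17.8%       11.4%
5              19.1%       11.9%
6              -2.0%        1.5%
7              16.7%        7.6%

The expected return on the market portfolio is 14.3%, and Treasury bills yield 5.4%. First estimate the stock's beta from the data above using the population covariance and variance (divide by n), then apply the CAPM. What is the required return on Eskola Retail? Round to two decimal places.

22.77%

Mean R_i = (-15.2 + 8.2 + 10.7 + 17.8 + 19.1 − 2.0 + 16.7) / 7 = 7.9000%
Mean R_m = (-6.2 + 3.8 + 6.1 + 11.4 + 11.9 + 1.5 + 7.6) / 7 = 5.1571%
Σ(R_i − R̄_i)(R_m − R̄_m) = 459.6100  ⇒  Cov = 459.6100 / 7 = 65.6586
Σ(R_m − R̄_m)² = 235.4971  ⇒  Var(R_m) = 235.4971 / 7 = 33.6424
β = Cov / Var(R_m) = 65.6586 / 33.6424 = 1.9517
MRP = 14.3% − 5.4% = 8.90%
E(R) = R_f + β × MRP = 5.4% + 1.9517 × 8.9% = 22.77%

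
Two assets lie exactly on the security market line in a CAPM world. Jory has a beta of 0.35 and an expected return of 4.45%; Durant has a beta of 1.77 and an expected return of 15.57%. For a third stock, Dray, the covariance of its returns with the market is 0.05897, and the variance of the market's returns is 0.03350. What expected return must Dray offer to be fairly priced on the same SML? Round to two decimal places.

15.49%

MRP = (15.57% − 4.45%) / (1.77 − 0.35) = 7.8310%
R_f = 4.45% − 0.35 × 7.8310% = 1.7092%
β_Dray = Cov / Var(R_m) = 0.05897 / 0.03350 = 1.7603
E(R_Dray) = R_f + β × MRP = 1.7092% + 1.7603 × 7.8310% = 15.49%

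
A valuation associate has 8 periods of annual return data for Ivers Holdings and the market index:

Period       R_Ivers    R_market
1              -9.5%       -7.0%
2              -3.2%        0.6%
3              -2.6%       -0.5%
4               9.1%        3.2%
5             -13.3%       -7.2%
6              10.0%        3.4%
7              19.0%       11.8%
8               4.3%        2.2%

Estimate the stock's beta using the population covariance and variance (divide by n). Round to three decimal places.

1.707

Mean R_i = (-9.5 − 3.2 − 2.6 + 9.1 − 13.3 + 10.0 + 19.0 + 4.3) / 8 = 1.7250%
Mean R_m = (-7.0 + 0.6 − 0.5 + 3.2 − 7.2 + 3.4 + 11.8 + 2.2) / 8 = 0.8125%
Σ(R_i − R̄_i)(R_m − R̄_m) = 447.2075  ⇒  Cov = 447.2075 / 8 = 55.9009
Σ(R_m − R̄_m)² = 262.0488  ⇒  Var(R_m) = 262.0488 / 8 = 32.7561
β = Cov / Var(R_m) = 55.9009 / 32.7561 = 1.7066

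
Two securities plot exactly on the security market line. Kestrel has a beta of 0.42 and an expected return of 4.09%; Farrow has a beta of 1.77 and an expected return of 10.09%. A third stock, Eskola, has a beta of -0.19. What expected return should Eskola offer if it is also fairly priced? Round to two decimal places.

MRP (SML slope) = (10.09% − 4.09%) / (1.77 − 0.42) = 6.00% / 1.35 = 4.4444%
R_f (intercept) = 4.09% − 0.42 × 4.4444% = 2.2234%
E(R_Eskola) = R_f + β × MRP = 2.2234% + -0.19 × 4.4444% = 1.38%

1.38%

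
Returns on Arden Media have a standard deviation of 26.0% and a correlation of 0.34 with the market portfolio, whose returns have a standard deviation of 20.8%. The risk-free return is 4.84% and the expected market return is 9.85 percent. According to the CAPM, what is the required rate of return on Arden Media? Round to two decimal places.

6.97%

β = ρ × σ_i / σ_m = 0.34 × 26.0% / 20.8% = 0.4250
MRP = 9.85% − 4.84% = 5.01%
E(R) = 4.84% + 0.4250 × 5.01% = 6.97%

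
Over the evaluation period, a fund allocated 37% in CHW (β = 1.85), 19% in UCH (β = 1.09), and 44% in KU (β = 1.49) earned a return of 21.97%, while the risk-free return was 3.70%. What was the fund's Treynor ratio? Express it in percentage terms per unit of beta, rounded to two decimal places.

β_P = 0.37×1.85 + 0.19×1.09 + 0.44×1.49 = 1.5472
Treynor = (R_P − R_f) / β_P = (21.97% − 3.70%) / 1.5472 = 18.27% / 1.5472 = 11.81%

11.81%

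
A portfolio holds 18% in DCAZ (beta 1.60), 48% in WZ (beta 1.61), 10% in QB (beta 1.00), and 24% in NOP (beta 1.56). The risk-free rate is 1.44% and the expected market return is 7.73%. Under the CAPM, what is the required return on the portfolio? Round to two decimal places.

β_P = Σ w_i β_i = 0.18×1.60 + 0.48×1.61 + 0.10×1.00 + 0.24×1.56 = 1.5352
MRP = 7.73% − 1.44% = 6.29%
E(R_P) = R_f + β_P × MRP = 1.44% + 1.5352 × 6.29% = 11.10%

11.10%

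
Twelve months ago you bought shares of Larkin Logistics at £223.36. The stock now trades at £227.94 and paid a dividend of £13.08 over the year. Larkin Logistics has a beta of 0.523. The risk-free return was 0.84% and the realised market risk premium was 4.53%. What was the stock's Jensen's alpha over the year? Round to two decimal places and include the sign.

Realised HPR = (P1 + D1 − P0) / P0 = (227.94 + 13.08 − 223.36) / 223.36 = 17.66 / 223.36 = 7.9065%
CAPM required = R_f + β·MRP = 0.84% + 0.523 × 4.53% = 3.20919%
α = realised − required = 7.9065% − 3.20919% = +4.70%

+4.70%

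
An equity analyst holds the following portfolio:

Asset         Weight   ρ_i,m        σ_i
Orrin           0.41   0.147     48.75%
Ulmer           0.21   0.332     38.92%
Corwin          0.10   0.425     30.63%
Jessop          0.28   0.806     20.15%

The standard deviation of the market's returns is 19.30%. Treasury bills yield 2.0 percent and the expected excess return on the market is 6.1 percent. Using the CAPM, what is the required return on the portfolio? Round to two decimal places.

β_Orrin = 0.147 × 48.75% / 19.30% = 0.3713
β_Ulmer = 0.332 × 38.92% / 19.30% = 0.6695
β_Corwin = 0.425 × 30.63% / 19.30% = 0.6745
β_Jessop = 0.806 × 20.15% / 19.30% = 0.8415
β_P = Σ w_i β_i = 0.41×0.3713 + 0.21×0.6695 + 0.10×0.6745 + 0.28×0.8415 = 0.5959
E(R_P) = R_f + β_P × MRP = 2.0% + 0.5959 × 6.1% = 5.63%

5.63%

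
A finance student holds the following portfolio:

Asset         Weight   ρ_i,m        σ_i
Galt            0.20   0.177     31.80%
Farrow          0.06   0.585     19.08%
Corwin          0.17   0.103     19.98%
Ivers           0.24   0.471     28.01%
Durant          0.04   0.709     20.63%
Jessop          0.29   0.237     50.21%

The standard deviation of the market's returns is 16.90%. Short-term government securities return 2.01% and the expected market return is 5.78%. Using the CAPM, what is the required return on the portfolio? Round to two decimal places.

4.10%

β_Galt = 0.177 × 31.80% / 16.90% = 0.3331
β_Farrow = 0.585 × 19.08% / 16.90% = 0.6605
β_Corwin = 0.103 × 19.98% / 16.90% = 0.1218
β_Ivers = 0.471 × 28.01% / 16.90% = 0.7806
β_Durant = 0.709 × 20.63% / 16.90% = 0.8655
β_Jessop = 0.237 × 50.21% / 16.90% = 0.7041
β_P = Σ w_i β_i = 0.20×0.3331 + 0.06×0.6605 + 0.17×0.1218 + 0.24×0.7806 + 0.04×0.8655 + 0.29×0.7041 = 0.5531
MRP = 5.78% − 2.01% = 3.77%
E(R_P) = R_f + β_P × MRP = 2.01% + 0.5531 × 3.77% = 4.10%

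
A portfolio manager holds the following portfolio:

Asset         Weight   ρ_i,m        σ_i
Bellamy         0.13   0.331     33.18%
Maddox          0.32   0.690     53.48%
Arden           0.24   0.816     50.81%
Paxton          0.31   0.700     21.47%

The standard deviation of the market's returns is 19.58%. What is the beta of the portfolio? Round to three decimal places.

1.422

β_Bellamy = 0.331 × 33.18% / 19.58% = 0.5609
β_Maddox = 0.690 × 53.48% / 19.58% = 1.8846
β_Arden = 0.816 × 50.81% / 19.58% = 2.1175
β_Paxton = 0.700 × 21.47% / 19.58% = 0.7676
β_P = Σ w_i β_i = 0.13×0.5609 + 0.32×1.8846 + 0.24×2.1175 + 0.31×0.7676 = 1.4221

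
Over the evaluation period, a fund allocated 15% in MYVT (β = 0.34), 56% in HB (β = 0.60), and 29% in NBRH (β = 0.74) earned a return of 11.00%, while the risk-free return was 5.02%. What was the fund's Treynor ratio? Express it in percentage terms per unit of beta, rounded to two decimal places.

9.94%

β_P = 0.15×0.34 + 0.56×0.60 + 0.29×0.74 = 0.6016
Treynor = (R_P − R_f) / β_P = (11.00% − 5.02%) / 0.6016 = 5.98% / 0.6016 = 9.94%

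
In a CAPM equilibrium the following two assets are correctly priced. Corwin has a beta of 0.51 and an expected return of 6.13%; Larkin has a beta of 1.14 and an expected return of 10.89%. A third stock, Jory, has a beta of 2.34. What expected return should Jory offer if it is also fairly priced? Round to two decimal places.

MRP (SML slope) = (10.89% − 6.13%) / (1.14 − 0.51) = 4.76% / 0.63 = 7.5556%
R_f (intercept) = 6.13% − 0.51 × 7.5556% = 2.2766%
E(R_Jory) = R_f + β × MRP = 2.2766% + 2.34 × 7.5556% = 19.96%

19.96%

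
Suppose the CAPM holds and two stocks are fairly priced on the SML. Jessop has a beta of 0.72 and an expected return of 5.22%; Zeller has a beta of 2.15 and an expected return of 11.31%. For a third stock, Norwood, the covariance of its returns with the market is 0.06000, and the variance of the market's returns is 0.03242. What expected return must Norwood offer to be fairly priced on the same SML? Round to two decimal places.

10.04%

MRP = (11.31% − 5.22%) / (2.15 − 0.72) = 4.2587%
R_f = 5.22% − 0.72 × 4.2587% = 2.1537%
β_Norwood = Cov / Var(R_m) = 0.06000 / 0.03242 = 1.8507
E(R_Norwood) = R_f + β × MRP = 2.1537% + 1.8507 × 4.2587% = 10.04%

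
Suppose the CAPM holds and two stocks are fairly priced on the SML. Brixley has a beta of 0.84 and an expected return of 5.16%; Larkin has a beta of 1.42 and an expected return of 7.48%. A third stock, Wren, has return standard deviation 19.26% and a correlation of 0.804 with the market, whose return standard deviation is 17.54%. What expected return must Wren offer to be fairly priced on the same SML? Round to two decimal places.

5.33%

MRP = (7.48% − 5.16%) / (1.42 − 0.84) = 4.0000%
R_f = 5.16% − 0.84 × 4.0000% = 1.8000%
β_Wren = ρ·σ_i/σ_m = 0.804 × 19.26 / 17.54 = 0.8828
E(R_Wren) = R_f + β × MRP = 1.8000% + 0.8828 × 4.0000% = 5.33%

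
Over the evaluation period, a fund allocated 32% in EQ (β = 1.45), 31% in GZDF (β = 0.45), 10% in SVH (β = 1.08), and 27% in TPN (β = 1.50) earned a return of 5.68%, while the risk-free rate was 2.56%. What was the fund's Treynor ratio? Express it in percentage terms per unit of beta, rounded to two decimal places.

2.79%

β_P = 0.32×1.45 + 0.31×0.45 + 0.10×1.08 + 0.27×1.50 = 1.1165
Treynor = (R_P − R_f) / β_P = (5.68% − 2.56%) / 1.1165 = 3.12% / 1.1165 = 2.79%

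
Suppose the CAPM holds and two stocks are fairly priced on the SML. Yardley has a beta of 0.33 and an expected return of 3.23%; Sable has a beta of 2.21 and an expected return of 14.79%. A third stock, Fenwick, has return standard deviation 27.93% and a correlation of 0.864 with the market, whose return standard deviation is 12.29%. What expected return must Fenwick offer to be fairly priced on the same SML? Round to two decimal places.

13.27%

MRP = (14.79% − 3.23%) / (2.21 − 0.33) = 6.1489%
R_f = 3.23% − 0.33 × 6.1489% = 1.2009%
β_Fenwick = ρ·σ_i/σ_m = 0.864 × 27.93 / 12.29 = 1.9635
E(R_Fenwick) = R_f + β × MRP = 1.2009% + 1.9635 × 6.1489% = 13.27%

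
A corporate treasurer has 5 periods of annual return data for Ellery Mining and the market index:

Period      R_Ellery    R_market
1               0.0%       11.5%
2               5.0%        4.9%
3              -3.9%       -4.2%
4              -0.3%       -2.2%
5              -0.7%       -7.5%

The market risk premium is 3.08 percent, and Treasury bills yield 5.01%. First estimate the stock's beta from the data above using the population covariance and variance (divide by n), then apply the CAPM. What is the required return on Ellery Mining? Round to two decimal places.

Mean R_i = (0.0 + 5.0 − 3.9 − 0.3 − 0.7) / 5 = 0.0200%
Mean R_m = (11.5 + 4.9 − 4.2 − 2.2 − 7.5) / 5 = 0.5000%
Σ(R_i − R̄_i)(R_m − R̄_m) = 46.7400  ⇒  Cov = 46.7400 / 5 = 9.3480
Σ(R_m − R̄_m)² = 233.7400  ⇒  Var(R_m) = 233.7400 / 5 = 46.7480
β = Cov / Var(R_m) = 9.3480 / 46.7480 = 0.2000
E(R) = R_f + β × MRP = 5.01% + 0.2000 × 3.08% = 5.63%

5.63%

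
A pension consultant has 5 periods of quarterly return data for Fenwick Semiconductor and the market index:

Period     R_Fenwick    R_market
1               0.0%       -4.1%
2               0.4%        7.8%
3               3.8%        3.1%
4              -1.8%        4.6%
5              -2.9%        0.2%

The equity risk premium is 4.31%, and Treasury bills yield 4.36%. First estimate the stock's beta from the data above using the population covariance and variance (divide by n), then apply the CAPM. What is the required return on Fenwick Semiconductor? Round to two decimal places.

Mean R_i = (0.0 + 0.4 + 3.8 − 1.8 − 2.9) / 5 = -0.1000%
Mean R_m = (-4.1 + 7.8 + 3.1 + 4.6 + 0.2) / 5 = 2.3200%
Σ(R_i − R̄_i)(R_m − R̄_m) = 7.2000  ⇒  Cov = 7.2000 / 5 = 1.4400
Σ(R_m − R̄_m)² = 81.5480  ⇒  Var(R_m) = 81.5480 / 5 = 16.3096
β = Cov / Var(R_m) = 1.4400 / 16.3096 = 0.0883
E(R) = R_f + β × MRP = 4.36% + 0.0883 × 4.31% = 4.74%

4.74%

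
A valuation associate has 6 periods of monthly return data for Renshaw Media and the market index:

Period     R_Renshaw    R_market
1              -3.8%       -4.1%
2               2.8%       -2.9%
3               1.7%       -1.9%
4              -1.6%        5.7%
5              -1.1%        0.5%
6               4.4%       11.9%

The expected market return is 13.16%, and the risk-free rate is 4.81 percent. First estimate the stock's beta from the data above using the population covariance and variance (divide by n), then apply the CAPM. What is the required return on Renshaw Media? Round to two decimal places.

6.72%

Mean R_i = (-3.8 + 2.8 + 1.7 − 1.6 − 1.1 + 4.4) / 6 = 0.4000%
Mean R_m = (-4.1 − 2.9 − 1.9 + 5.7 + 0.5 + 11.9) / 6 = 1.5333%
Σ(R_i − R̄_i)(R_m − R̄_m) = 43.2400  ⇒  Cov = 43.2400 / 6 = 7.2067
Σ(R_m − R̄_m)² = 189.0733  ⇒  Var(R_m) = 189.0733 / 6 = 31.5122
β = Cov / Var(R_m) = 7.2067 / 31.5122 = 0.2287
MRP = 13.16% − 4.81% = 8.35%
E(R) = R_f + β × MRP = 4.81% + 0.2287 × 8.35% = 6.72%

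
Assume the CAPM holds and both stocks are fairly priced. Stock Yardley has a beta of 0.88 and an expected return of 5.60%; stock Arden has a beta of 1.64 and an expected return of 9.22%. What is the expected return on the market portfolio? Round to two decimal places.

Both satisfy E(R) = R_f + β·MRP, so the slope of the SML is
MRP = (9.22% − 5.60%) / (1.64 − 0.88) = 3.62% / 0.76 = 4.7632%
R_f = E(R_Yardley) − β_Yardley·MRP = 5.60% − 0.88 × 4.7632% = 1.4084%
E(R_m) = R_f + MRP = 1.4084% + 4.7632% = 6.17%

6.17%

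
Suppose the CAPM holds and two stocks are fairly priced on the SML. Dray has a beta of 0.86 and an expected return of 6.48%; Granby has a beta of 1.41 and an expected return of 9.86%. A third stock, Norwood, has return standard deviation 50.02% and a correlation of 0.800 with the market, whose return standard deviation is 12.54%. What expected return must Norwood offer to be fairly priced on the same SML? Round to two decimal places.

20.81%

MRP = (9.86% − 6.48%) / (1.41 − 0.86) = 6.1455%
R_f = 6.48% − 0.86 × 6.1455% = 1.1949%
β_Norwood = ρ·σ_i/σ_m = 0.800 × 50.02 / 12.54 = 3.1911
E(R_Norwood) = R_f + β × MRP = 1.1949% + 3.1911 × 6.1455% = 20.81%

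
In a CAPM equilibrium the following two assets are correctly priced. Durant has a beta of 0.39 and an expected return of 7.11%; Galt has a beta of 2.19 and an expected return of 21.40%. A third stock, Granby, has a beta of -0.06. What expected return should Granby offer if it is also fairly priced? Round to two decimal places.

3.54%

MRP (SML slope) = (21.40% − 7.11%) / (2.19 − 0.39) = 14.29% / 1.80 = 7.9389%
R_f (intercept) = 7.11% − 0.39 × 7.9389% = 4.0138%
E(R_Granby) = R_f + β × MRP = 4.0138% + -0.06 × 7.9389% = 3.54%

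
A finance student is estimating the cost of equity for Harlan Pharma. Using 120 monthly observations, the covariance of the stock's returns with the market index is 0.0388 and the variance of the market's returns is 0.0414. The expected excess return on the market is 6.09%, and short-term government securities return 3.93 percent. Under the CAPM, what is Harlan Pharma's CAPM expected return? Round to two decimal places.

9.64%

β = Cov(R_i, R_m) / Var(R_m) = 0.0388 / 0.0414 = 0.9372
E(R) = R_f + β × MRP = 3.93% + 0.9372 × 6.09% = 9.64%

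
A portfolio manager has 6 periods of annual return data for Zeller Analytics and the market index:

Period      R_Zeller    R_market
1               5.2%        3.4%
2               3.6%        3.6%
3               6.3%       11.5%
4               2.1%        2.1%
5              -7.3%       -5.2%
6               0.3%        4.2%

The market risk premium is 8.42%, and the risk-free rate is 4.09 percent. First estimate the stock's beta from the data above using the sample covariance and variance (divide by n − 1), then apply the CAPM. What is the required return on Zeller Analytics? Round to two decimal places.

Mean R_i = (5.2 + 3.6 + 6.3 + 2.1 − 7.3 + 0.3) / 6 = 1.7000%
Mean R_m = (3.4 + 3.6 + 11.5 + 2.1 − 5.2 + 4.2) / 6 = 3.2667%
Σ(R_i − R̄_i)(R_m − R̄_m) = 113.4000  ⇒  Cov = 113.4000 / 5 = 22.6800
Σ(R_m − R̄_m)² = 141.8333  ⇒  Var(R_m) = 141.8333 / 5 = 28.3667
β = Cov / Var(R_m) = 22.6800 / 28.3667 = 0.7995
E(R) = R_f + β × MRP = 4.09% + 0.7995 × 8.42% = 10.82%

10.82%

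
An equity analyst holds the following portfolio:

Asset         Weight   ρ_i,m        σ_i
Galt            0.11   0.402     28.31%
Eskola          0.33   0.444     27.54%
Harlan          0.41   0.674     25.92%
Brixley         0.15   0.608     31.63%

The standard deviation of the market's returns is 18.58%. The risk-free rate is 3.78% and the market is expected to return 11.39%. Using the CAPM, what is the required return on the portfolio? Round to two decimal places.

β_Galt = 0.402 × 28.31% / 18.58% = 0.6125
β_Eskola = 0.444 × 27.54% / 18.58% = 0.6581
β_Harlan = 0.674 × 25.92% / 18.58% = 0.9403
β_Brixley = 0.608 × 31.63% / 18.58% = 1.0350
β_P = Σ w_i β_i = 0.11×0.6125 + 0.33×0.6581 + 0.41×0.9403 + 0.15×1.0350 = 0.8253
MRP = 11.39% − 3.78% = 7.61%
E(R_P) = R_f + β_P × MRP = 3.78% + 0.8253 × 7.61% = 10.06%

10.06%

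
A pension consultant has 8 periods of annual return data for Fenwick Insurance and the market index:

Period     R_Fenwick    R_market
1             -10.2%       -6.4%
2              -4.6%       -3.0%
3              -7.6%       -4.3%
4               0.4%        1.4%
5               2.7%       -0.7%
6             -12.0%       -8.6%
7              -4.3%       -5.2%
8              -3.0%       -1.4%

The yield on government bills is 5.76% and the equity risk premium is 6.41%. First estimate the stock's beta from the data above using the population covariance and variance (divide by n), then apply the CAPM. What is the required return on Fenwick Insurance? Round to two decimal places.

Mean R_i = (-10.2 − 4.6 − 7.6 + 0.4 + 2.7 − 12.0 − 4.3 − 3.0) / 8 = -4.8250%
Mean R_m = (-6.4 − 3.0 − 4.3 + 1.4 − 0.7 − 8.6 − 5.2 − 1.4) / 8 = -3.5250%
Σ(R_i − R̄_i)(R_m − R̄_m) = 104.1250  ⇒  Cov = 104.1250 / 8 = 13.0156
Σ(R_m − R̄_m)² = 74.4550  ⇒  Var(R_m) = 74.4550 / 8 = 9.3069
β = Cov / Var(R_m) = 13.0156 / 9.3069 = 1.3985
E(R) = R_f + β × MRP = 5.76% + 1.3985 × 6.41% = 14.72%

14.72%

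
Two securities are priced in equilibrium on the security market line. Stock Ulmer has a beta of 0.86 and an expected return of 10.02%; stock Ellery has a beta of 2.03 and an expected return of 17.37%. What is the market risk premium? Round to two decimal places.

Both satisfy E(R) = R_f + β·MRP, so the slope of the SML is
MRP = (17.37% − 10.02%) / (2.03 − 0.86) = 7.35% / 1.17 = 6.2821%

6.28%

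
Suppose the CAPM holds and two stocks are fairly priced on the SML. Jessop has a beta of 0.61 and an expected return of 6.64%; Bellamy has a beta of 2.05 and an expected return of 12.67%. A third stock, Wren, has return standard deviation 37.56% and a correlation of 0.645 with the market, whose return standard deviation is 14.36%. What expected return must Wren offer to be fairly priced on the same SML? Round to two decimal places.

11.15%

MRP = (12.67% − 6.64%) / (2.05 − 0.61) = 4.1875%
R_f = 6.64% − 0.61 × 4.1875% = 4.0856%
β_Wren = ρ·σ_i/σ_m = 0.645 × 37.56 / 14.36 = 1.6871
E(R_Wren) = R_f + β × MRP = 4.0856% + 1.6871 × 4.1875% = 11.15%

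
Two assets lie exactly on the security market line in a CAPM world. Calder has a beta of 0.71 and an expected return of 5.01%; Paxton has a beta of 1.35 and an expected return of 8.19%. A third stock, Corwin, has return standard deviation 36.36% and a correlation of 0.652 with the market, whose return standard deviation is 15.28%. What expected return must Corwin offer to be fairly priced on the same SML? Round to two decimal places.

MRP = (8.19% − 5.01%) / (1.35 − 0.71) = 4.9688%
R_f = 5.01% − 0.71 × 4.9688% = 1.4822%
β_Corwin = ρ·σ_i/σ_m = 0.652 × 36.36 / 15.28 = 1.5515
E(R_Corwin) = R_f + β × MRP = 1.4822% + 1.5515 × 4.9688% = 9.19%

9.19%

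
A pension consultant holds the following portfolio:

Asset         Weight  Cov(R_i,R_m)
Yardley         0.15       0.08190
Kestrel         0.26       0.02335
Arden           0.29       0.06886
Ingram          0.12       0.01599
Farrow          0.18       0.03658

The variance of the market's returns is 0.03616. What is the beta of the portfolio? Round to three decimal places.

1.295

β_Yardley = 0.08190 / 0.03616 = 2.2649
β_Kestrel = 0.02335 / 0.03616 = 0.6457
β_Arden = 0.06886 / 0.03616 = 1.9043
β_Ingram = 0.01599 / 0.03616 = 0.4422
β_Farrow = 0.03658 / 0.03616 = 1.0116
β_P = Σ w_i β_i = 0.15×2.2649 + 0.26×0.6457 + 0.29×1.9043 + 0.12×0.4422 + 0.18×1.0116 = 1.2950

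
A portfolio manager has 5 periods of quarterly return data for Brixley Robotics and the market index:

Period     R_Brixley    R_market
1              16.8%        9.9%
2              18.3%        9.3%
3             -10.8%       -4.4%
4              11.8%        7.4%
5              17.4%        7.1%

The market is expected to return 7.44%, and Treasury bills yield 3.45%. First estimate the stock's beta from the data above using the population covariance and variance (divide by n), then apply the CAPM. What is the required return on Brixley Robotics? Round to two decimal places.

11.63%

Mean R_i = (16.8 + 18.3 − 10.8 + 11.8 + 17.4) / 5 = 10.7000%
Mean R_m = (9.9 + 9.3 − 4.4 + 7.4 + 7.1) / 5 = 5.8600%
Σ(R_i − R̄_i)(R_m − R̄_m) = 281.3800  ⇒  Cov = 281.3800 / 5 = 56.2760
Σ(R_m − R̄_m)² = 137.3320  ⇒  Var(R_m) = 137.3320 / 5 = 27.4664
β = Cov / Var(R_m) = 56.2760 / 27.4664 = 2.0489
MRP = 7.44% − 3.45% = 3.99%
E(R) = R_f + β × MRP = 3.45% + 2.0489 × 3.99% = 11.63%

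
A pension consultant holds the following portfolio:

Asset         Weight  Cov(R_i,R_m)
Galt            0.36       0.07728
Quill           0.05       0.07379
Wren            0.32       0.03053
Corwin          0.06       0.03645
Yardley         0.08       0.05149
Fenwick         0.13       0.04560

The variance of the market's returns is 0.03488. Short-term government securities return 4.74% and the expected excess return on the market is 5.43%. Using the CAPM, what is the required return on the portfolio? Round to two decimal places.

β_Galt = 0.07728 / 0.03488 = 2.2156
β_Quill = 0.07379 / 0.03488 = 2.1155
β_Wren = 0.03053 / 0.03488 = 0.8753
β_Corwin = 0.03645 / 0.03488 = 1.0450
β_Yardley = 0.05149 / 0.03488 = 1.4762
β_Fenwick = 0.04560 / 0.03488 = 1.3073
β_P = Σ w_i β_i = 0.36×2.2156 + 0.05×2.1155 + 0.32×0.8753 + 0.06×1.0450 + 0.08×1.4762 + 0.13×1.3073 = 1.5342
E(R_P) = R_f + β_P × MRP = 4.74% + 1.5342 × 5.43% = 13.07%

13.07%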